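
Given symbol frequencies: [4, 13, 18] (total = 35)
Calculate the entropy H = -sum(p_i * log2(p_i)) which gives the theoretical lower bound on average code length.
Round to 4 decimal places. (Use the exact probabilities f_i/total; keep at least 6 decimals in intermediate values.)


Per-symbol terms -p_i * log2(p_i) with p_i = f_i/35:
  p = 4/35 = 0.114286: log2(p) = -3.129283, -p*log2(p) = 0.357632
  p = 13/35 = 0.371429: log2(p) = -1.428843, -p*log2(p) = 0.530713
  p = 18/35 = 0.514286: log2(p) = -0.959358, -p*log2(p) = 0.493384
H = 0.357632 + 0.530713 + 0.493384 = 1.381729

H = 1.3817 bits/symbol


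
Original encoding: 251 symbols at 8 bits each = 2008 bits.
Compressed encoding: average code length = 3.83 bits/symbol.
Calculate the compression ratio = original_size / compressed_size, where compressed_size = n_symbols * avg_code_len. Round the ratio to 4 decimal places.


original_size = n_symbols * orig_bits = 251 * 8 = 2008 bits
compressed_size = n_symbols * avg_code_len = 251 * 3.83 = 961.33 bits
ratio = original_size / compressed_size = 2008 / 961.33 = 2.0888

Compression ratio = 2.0888


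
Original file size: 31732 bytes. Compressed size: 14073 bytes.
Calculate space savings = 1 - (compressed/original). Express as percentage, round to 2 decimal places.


ratio = compressed/original = 14073/31732 = 0.443496
savings = 1 - ratio = 1 - 0.443496 = 0.556504
as a percentage: 0.556504 * 100 = 55.65%

Space savings = 1 - 14073/31732 = 55.65%


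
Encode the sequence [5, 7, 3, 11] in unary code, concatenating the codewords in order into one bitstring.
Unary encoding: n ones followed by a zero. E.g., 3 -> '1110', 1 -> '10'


Encode each number as n ones followed by a terminating 0:
  5 -> 111110 (6 bits)
  7 -> 11111110 (8 bits)
  3 -> 1110 (4 bits)
  11 -> 111111111110 (12 bits)
Total length = 6 + 8 + 4 + 12 = 30 bits.

Unary([5, 7, 3, 11]) = 111110111111101110111111111110 (30 bits)


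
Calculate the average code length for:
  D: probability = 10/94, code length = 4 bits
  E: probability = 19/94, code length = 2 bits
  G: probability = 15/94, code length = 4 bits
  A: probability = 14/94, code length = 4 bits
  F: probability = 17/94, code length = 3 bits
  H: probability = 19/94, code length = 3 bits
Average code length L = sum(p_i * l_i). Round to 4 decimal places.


Weighted contributions p_i * l_i:
  D: (10/94) * 4 = 40/94
  E: (19/94) * 2 = 38/94
  G: (15/94) * 4 = 60/94
  A: (14/94) * 4 = 56/94
  F: (17/94) * 3 = 51/94
  H: (19/94) * 3 = 57/94
Sum = (40 + 38 + 60 + 56 + 51 + 57)/94 = 302/94

L = 302/94 = 3.2128 bits/symbol


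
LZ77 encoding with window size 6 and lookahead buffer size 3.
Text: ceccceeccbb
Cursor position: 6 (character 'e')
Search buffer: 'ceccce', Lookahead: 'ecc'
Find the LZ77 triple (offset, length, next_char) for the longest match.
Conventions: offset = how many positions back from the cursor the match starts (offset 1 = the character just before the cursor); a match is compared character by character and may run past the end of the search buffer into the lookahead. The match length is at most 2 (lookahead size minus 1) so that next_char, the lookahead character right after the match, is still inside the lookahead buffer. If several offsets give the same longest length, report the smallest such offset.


Try each offset into the search buffer:
  offset=1 (pos 5, char 'e'): match length 1
  offset=2 (pos 4, char 'c'): match length 0
  offset=3 (pos 3, char 'c'): match length 0
  offset=4 (pos 2, char 'c'): match length 0
  offset=5 (pos 1, char 'e'): match length 2
  offset=6 (pos 0, char 'c'): match length 0
Longest match has length 2 at offset 5.
next_char = character at position 6 + 2 = 8 -> 'c'

Best match: offset=5, length=2 (matching 'ec' starting at position 1)
LZ77 triple: (5, 2, 'c')


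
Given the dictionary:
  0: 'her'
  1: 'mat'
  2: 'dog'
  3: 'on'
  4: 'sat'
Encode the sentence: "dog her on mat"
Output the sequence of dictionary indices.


Look up each word in the dictionary:
  'dog' -> 2
  'her' -> 0
  'on' -> 3
  'mat' -> 1

Encoded: [2, 0, 3, 1]


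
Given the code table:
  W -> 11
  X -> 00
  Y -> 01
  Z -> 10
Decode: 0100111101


Decoding:
01 -> Y
00 -> X
11 -> W
11 -> W
01 -> Y


Result: YXWWY


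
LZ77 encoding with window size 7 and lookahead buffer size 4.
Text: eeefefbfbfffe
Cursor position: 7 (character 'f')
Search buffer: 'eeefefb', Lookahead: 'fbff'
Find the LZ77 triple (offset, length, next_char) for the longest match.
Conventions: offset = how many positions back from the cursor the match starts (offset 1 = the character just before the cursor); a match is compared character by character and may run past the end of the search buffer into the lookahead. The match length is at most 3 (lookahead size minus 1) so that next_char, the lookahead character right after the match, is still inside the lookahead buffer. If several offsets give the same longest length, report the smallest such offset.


Try each offset into the search buffer:
  offset=1 (pos 6, char 'b'): match length 0
  offset=2 (pos 5, char 'f'): match length 3
  offset=3 (pos 4, char 'e'): match length 0
  offset=4 (pos 3, char 'f'): match length 1
  offset=5 (pos 2, char 'e'): match length 0
  offset=6 (pos 1, char 'e'): match length 0
  offset=7 (pos 0, char 'e'): match length 0
Longest match has length 3 at offset 2.
next_char = character at position 7 + 3 = 10 -> 'f'

Best match: offset=2, length=3 (matching 'fbf' starting at position 5)
LZ77 triple: (2, 3, 'f')


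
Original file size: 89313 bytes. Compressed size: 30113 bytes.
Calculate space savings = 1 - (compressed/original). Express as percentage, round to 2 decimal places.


ratio = compressed/original = 30113/89313 = 0.337163
savings = 1 - ratio = 1 - 0.337163 = 0.662837
as a percentage: 0.662837 * 100 = 66.28%

Space savings = 1 - 30113/89313 = 66.28%


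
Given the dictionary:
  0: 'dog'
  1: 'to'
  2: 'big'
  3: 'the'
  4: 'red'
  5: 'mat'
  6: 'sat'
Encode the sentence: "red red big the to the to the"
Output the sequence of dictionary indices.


Look up each word in the dictionary:
  'red' -> 4
  'red' -> 4
  'big' -> 2
  'the' -> 3
  'to' -> 1
  'the' -> 3
  'to' -> 1
  'the' -> 3

Encoded: [4, 4, 2, 3, 1, 3, 1, 3]


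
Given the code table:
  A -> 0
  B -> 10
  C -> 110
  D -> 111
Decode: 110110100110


Decoding:
110 -> C
110 -> C
10 -> B
0 -> A
110 -> C


Result: CCBAC


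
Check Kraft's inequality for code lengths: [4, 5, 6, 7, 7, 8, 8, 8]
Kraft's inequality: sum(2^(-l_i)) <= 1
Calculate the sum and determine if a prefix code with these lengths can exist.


Sum = 2^(-4) + 2^(-5) + 2^(-6) + 2^(-7) + 2^(-7) + 2^(-8) + 2^(-8) + 2^(-8)
    = 0.0625 + 0.03125 + 0.015625 + 0.0078125 + 0.0078125 + 0.00390625 + 0.00390625 + 0.00390625
    = 35/256 = 0.13671875
Since 0.13671875 <= 1, Kraft's inequality IS satisfied.
A prefix code with these lengths CAN exist.

Kraft sum = 0.13671875. Satisfied.


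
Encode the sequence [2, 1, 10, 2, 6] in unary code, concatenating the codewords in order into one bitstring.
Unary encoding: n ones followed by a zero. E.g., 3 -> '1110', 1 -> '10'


Encode each number as n ones followed by a terminating 0:
  2 -> 110 (3 bits)
  1 -> 10 (2 bits)
  10 -> 11111111110 (11 bits)
  2 -> 110 (3 bits)
  6 -> 1111110 (7 bits)
Total length = 3 + 2 + 11 + 3 + 7 = 26 bits.

Unary([2, 1, 10, 2, 6]) = 11010111111111101101111110 (26 bits)


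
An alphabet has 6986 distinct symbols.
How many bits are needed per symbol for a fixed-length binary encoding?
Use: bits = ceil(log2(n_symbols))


log2(6986) = 12.7703
Bracket: 2^12 = 4096 < 6986 <= 2^13 = 8192
So ceil(log2(6986)) = 13

bits = ceil(log2(6986)) = ceil(12.7703) = 13 bits


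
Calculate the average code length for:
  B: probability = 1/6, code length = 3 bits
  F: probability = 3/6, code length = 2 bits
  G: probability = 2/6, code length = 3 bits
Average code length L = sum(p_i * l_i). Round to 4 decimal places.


Weighted contributions p_i * l_i:
  B: (1/6) * 3 = 3/6
  F: (3/6) * 2 = 6/6
  G: (2/6) * 3 = 6/6
Sum = (3 + 6 + 6)/6 = 15/6

L = 15/6 = 2.5000 bits/symbol


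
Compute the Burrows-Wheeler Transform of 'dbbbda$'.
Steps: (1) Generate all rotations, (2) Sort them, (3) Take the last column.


Rotations (sorted):
  0: $dbbbda -> last char: a
  1: a$dbbbd -> last char: d
  2: bbbda$d -> last char: d
  3: bbda$db -> last char: b
  4: bda$dbb -> last char: b
  5: da$dbbb -> last char: b
  6: dbbbda$ -> last char: $


BWT = addbbb$


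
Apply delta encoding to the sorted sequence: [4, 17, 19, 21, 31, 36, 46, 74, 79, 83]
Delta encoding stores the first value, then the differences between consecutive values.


First value: 4
Deltas:
  17 - 4 = 13
  19 - 17 = 2
  21 - 19 = 2
  31 - 21 = 10
  36 - 31 = 5
  46 - 36 = 10
  74 - 46 = 28
  79 - 74 = 5
  83 - 79 = 4


Delta encoded: [4, 13, 2, 2, 10, 5, 10, 28, 5, 4]


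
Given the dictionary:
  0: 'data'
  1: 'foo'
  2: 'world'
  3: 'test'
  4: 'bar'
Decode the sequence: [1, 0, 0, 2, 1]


Look up each index in the dictionary:
  1 -> 'foo'
  0 -> 'data'
  0 -> 'data'
  2 -> 'world'
  1 -> 'foo'

Decoded: "foo data data world foo"


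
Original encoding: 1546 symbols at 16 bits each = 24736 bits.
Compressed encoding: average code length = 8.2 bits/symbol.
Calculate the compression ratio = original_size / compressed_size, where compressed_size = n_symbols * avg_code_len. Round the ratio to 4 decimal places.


original_size = n_symbols * orig_bits = 1546 * 16 = 24736 bits
compressed_size = n_symbols * avg_code_len = 1546 * 8.2 = 12677.2 bits
ratio = original_size / compressed_size = 24736 / 12677.2 = 1.9512

Compression ratio = 1.9512


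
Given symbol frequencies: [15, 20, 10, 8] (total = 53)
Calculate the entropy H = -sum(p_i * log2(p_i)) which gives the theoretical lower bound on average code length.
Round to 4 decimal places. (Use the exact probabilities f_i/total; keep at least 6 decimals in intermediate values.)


Per-symbol terms -p_i * log2(p_i) with p_i = f_i/53:
  p = 15/53 = 0.283019: log2(p) = -1.821030, -p*log2(p) = 0.515386
  p = 20/53 = 0.377358: log2(p) = -1.405992, -p*log2(p) = 0.530563
  p = 10/53 = 0.188679: log2(p) = -2.405992, -p*log2(p) = 0.453961
  p = 8/53 = 0.150943: log2(p) = -2.727920, -p*log2(p) = 0.411762
H = 0.515386 + 0.530563 + 0.453961 + 0.411762 = 1.911672

H = 1.9117 bits/symbol


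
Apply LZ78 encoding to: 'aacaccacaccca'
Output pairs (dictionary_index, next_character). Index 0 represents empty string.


LZ78 encoding steps:
Dictionary: {0: ''}
Step 1: w='' (idx 0), next='a' -> output (0, 'a'), add 'a' as idx 1
Step 2: w='a' (idx 1), next='c' -> output (1, 'c'), add 'ac' as idx 2
Step 3: w='ac' (idx 2), next='c' -> output (2, 'c'), add 'acc' as idx 3
Step 4: w='ac' (idx 2), next='a' -> output (2, 'a'), add 'aca' as idx 4
Step 5: w='' (idx 0), next='c' -> output (0, 'c'), add 'c' as idx 5
Step 6: w='c' (idx 5), next='c' -> output (5, 'c'), add 'cc' as idx 6
Step 7: w='a' (idx 1), end of input -> output (1, '')


Encoded: [(0, 'a'), (1, 'c'), (2, 'c'), (2, 'a'), (0, 'c'), (5, 'c'), (1, '')]


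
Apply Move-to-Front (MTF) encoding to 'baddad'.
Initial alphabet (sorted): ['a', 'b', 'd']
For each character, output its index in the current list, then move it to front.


MTF encoding:
'b': index 1 in ['a', 'b', 'd'] -> ['b', 'a', 'd']
'a': index 1 in ['b', 'a', 'd'] -> ['a', 'b', 'd']
'd': index 2 in ['a', 'b', 'd'] -> ['d', 'a', 'b']
'd': index 0 in ['d', 'a', 'b'] -> ['d', 'a', 'b']
'a': index 1 in ['d', 'a', 'b'] -> ['a', 'd', 'b']
'd': index 1 in ['a', 'd', 'b'] -> ['d', 'a', 'b']


Output: [1, 1, 2, 0, 1, 1]


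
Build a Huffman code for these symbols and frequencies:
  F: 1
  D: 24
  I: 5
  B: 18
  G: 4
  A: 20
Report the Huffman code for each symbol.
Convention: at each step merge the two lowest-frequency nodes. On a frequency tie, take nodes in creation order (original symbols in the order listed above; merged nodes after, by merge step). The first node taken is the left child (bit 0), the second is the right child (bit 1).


Huffman tree construction:
Step 1: Merge F(1) + G(4) = 5
Step 2: Merge I(5) + (F+G)(5) = 10
Step 3: Merge (I+(F+G))(10) + B(18) = 28
Step 4: Merge A(20) + D(24) = 44
Step 5: Merge ((I+(F+G))+B)(28) + (A+D)(44) = 72
Read each symbol's code off the tree from the root (left child = 0, right child = 1).

Codes:
  F: 0010 (length 4)
  D: 11 (length 2)
  I: 000 (length 3)
  B: 01 (length 2)
  G: 0011 (length 4)
  A: 10 (length 2)
Average code length: 159/72 = 2.2083 bits/symbol


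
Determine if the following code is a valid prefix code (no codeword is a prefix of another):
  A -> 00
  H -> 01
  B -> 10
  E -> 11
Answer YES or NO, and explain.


Checking each pair (does one codeword prefix another?):
  A='00' vs H='01': no prefix
  A='00' vs B='10': no prefix
  A='00' vs E='11': no prefix
  H='01' vs A='00': no prefix
  H='01' vs B='10': no prefix
  H='01' vs E='11': no prefix
  B='10' vs A='00': no prefix
  B='10' vs H='01': no prefix
  B='10' vs E='11': no prefix
  E='11' vs A='00': no prefix
  E='11' vs H='01': no prefix
  E='11' vs B='10': no prefix
No violation found over all pairs.

YES -- this is a valid prefix code. No codeword is a prefix of any other codeword.


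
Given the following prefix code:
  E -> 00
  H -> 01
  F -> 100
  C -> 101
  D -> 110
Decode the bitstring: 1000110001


Decoding step by step:
Bits 100 -> F
Bits 01 -> H
Bits 100 -> F
Bits 01 -> H


Decoded message: FHFH


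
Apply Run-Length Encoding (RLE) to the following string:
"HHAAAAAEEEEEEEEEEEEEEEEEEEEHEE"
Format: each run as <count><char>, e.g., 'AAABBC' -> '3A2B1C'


Scanning runs left to right:
  i=0: run of 'H' x 2 -> '2H'
  i=2: run of 'A' x 5 -> '5A'
  i=7: run of 'E' x 20 -> '20E'
  i=27: run of 'H' x 1 -> '1H'
  i=28: run of 'E' x 2 -> '2E'

RLE = 2H5A20E1H2E


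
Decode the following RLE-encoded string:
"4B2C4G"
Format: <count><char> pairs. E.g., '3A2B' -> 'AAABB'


Expanding each <count><char> pair:
  4B -> 'BBBB'
  2C -> 'CC'
  4G -> 'GGGG'

Decoded = BBBBCCGGGG


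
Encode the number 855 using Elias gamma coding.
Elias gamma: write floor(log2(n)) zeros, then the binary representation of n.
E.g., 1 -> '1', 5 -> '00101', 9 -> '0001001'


num_bits = floor(log2(855)) + 1 = 10
leading_zeros = num_bits - 1 = 9
binary(855) = 1101010111

Elias gamma(855) = '000000000' + '1101010111' = 0000000001101010111 (19 bits)


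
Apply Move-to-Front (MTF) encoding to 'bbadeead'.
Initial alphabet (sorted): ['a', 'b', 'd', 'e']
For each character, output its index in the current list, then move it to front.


MTF encoding:
'b': index 1 in ['a', 'b', 'd', 'e'] -> ['b', 'a', 'd', 'e']
'b': index 0 in ['b', 'a', 'd', 'e'] -> ['b', 'a', 'd', 'e']
'a': index 1 in ['b', 'a', 'd', 'e'] -> ['a', 'b', 'd', 'e']
'd': index 2 in ['a', 'b', 'd', 'e'] -> ['d', 'a', 'b', 'e']
'e': index 3 in ['d', 'a', 'b', 'e'] -> ['e', 'd', 'a', 'b']
'e': index 0 in ['e', 'd', 'a', 'b'] -> ['e', 'd', 'a', 'b']
'a': index 2 in ['e', 'd', 'a', 'b'] -> ['a', 'e', 'd', 'b']
'd': index 2 in ['a', 'e', 'd', 'b'] -> ['d', 'a', 'e', 'b']


Output: [1, 0, 1, 2, 3, 0, 2, 2]


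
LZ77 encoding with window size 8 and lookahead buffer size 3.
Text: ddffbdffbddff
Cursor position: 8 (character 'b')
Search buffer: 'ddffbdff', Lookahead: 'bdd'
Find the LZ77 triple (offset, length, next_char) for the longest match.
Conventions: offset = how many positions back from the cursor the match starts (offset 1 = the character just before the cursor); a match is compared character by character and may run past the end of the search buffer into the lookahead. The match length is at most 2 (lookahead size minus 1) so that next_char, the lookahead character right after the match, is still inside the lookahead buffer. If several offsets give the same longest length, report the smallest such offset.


Try each offset into the search buffer:
  offset=1 (pos 7, char 'f'): match length 0
  offset=2 (pos 6, char 'f'): match length 0
  offset=3 (pos 5, char 'd'): match length 0
  offset=4 (pos 4, char 'b'): match length 2
  offset=5 (pos 3, char 'f'): match length 0
  offset=6 (pos 2, char 'f'): match length 0
  offset=7 (pos 1, char 'd'): match length 0
  offset=8 (pos 0, char 'd'): match length 0
Longest match has length 2 at offset 4.
next_char = character at position 8 + 2 = 10 -> 'd'

Best match: offset=4, length=2 (matching 'bd' starting at position 4)
LZ77 triple: (4, 2, 'd')


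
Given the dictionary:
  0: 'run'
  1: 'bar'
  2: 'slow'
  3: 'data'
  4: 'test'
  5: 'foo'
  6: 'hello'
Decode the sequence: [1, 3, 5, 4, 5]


Look up each index in the dictionary:
  1 -> 'bar'
  3 -> 'data'
  5 -> 'foo'
  4 -> 'test'
  5 -> 'foo'

Decoded: "bar data foo test foo"


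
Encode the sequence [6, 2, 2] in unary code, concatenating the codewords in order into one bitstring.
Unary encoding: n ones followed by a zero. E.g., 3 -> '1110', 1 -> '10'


Encode each number as n ones followed by a terminating 0:
  6 -> 1111110 (7 bits)
  2 -> 110 (3 bits)
  2 -> 110 (3 bits)
Total length = 7 + 3 + 3 = 13 bits.

Unary([6, 2, 2]) = 1111110110110 (13 bits)


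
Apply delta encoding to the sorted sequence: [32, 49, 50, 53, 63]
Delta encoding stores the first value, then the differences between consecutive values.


First value: 32
Deltas:
  49 - 32 = 17
  50 - 49 = 1
  53 - 50 = 3
  63 - 53 = 10


Delta encoded: [32, 17, 1, 3, 10]


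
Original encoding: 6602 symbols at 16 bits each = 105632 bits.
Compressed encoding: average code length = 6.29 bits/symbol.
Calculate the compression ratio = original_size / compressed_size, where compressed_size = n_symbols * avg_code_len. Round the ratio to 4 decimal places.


original_size = n_symbols * orig_bits = 6602 * 16 = 105632 bits
compressed_size = n_symbols * avg_code_len = 6602 * 6.29 = 41526.58 bits
ratio = original_size / compressed_size = 105632 / 41526.58 = 2.5437

Compression ratio = 2.5437


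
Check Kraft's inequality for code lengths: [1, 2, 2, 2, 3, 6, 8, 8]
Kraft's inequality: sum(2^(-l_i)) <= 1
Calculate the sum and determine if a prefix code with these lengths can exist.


Sum = 2^(-1) + 2^(-2) + 2^(-2) + 2^(-2) + 2^(-3) + 2^(-6) + 2^(-8) + 2^(-8)
    = 0.5 + 0.25 + 0.25 + 0.25 + 0.125 + 0.015625 + 0.00390625 + 0.00390625
    = 358/256 = 1.3984375
Since 1.3984375 > 1, Kraft's inequality is NOT satisfied.
A prefix code with these lengths CANNOT exist.

Kraft sum = 1.3984375. Not satisfied.


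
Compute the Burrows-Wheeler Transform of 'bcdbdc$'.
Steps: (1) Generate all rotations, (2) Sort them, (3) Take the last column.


Rotations (sorted):
  0: $bcdbdc -> last char: c
  1: bcdbdc$ -> last char: $
  2: bdc$bcd -> last char: d
  3: c$bcdbd -> last char: d
  4: cdbdc$b -> last char: b
  5: dbdc$bc -> last char: c
  6: dc$bcdb -> last char: b


BWT = c$ddbcb


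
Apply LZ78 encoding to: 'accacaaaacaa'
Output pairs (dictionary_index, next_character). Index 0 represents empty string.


LZ78 encoding steps:
Dictionary: {0: ''}
Step 1: w='' (idx 0), next='a' -> output (0, 'a'), add 'a' as idx 1
Step 2: w='' (idx 0), next='c' -> output (0, 'c'), add 'c' as idx 2
Step 3: w='c' (idx 2), next='a' -> output (2, 'a'), add 'ca' as idx 3
Step 4: w='ca' (idx 3), next='a' -> output (3, 'a'), add 'caa' as idx 4
Step 5: w='a' (idx 1), next='a' -> output (1, 'a'), add 'aa' as idx 5
Step 6: w='caa' (idx 4), end of input -> output (4, '')


Encoded: [(0, 'a'), (0, 'c'), (2, 'a'), (3, 'a'), (1, 'a'), (4, '')]


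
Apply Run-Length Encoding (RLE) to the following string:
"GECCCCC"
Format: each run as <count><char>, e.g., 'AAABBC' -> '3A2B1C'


Scanning runs left to right:
  i=0: run of 'G' x 1 -> '1G'
  i=1: run of 'E' x 1 -> '1E'
  i=2: run of 'C' x 5 -> '5C'

RLE = 1G1E5C


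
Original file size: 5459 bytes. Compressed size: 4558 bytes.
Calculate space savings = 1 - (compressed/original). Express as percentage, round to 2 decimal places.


ratio = compressed/original = 4558/5459 = 0.834951
savings = 1 - ratio = 1 - 0.834951 = 0.165049
as a percentage: 0.165049 * 100 = 16.5%

Space savings = 1 - 4558/5459 = 16.5%


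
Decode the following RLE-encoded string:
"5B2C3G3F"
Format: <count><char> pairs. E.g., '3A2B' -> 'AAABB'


Expanding each <count><char> pair:
  5B -> 'BBBBB'
  2C -> 'CC'
  3G -> 'GGG'
  3F -> 'FFF'

Decoded = BBBBBCCGGGFFF


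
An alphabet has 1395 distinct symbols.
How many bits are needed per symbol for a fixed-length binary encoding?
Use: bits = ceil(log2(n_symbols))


log2(1395) = 10.446
Bracket: 2^10 = 1024 < 1395 <= 2^11 = 2048
So ceil(log2(1395)) = 11

bits = ceil(log2(1395)) = ceil(10.446) = 11 bits


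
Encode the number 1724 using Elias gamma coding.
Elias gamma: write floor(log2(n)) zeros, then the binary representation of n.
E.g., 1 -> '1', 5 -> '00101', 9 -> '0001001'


num_bits = floor(log2(1724)) + 1 = 11
leading_zeros = num_bits - 1 = 10
binary(1724) = 11010111100

Elias gamma(1724) = '0000000000' + '11010111100' = 000000000011010111100 (21 bits)


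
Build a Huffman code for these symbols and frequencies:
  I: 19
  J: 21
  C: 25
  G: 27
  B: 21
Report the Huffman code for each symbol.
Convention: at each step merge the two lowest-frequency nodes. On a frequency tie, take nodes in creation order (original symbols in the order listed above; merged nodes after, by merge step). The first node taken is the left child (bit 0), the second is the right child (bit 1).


Huffman tree construction:
Step 1: Merge I(19) + J(21) = 40
Step 2: Merge B(21) + C(25) = 46
Step 3: Merge G(27) + (I+J)(40) = 67
Step 4: Merge (B+C)(46) + (G+(I+J))(67) = 113
Read each symbol's code off the tree from the root (left child = 0, right child = 1).

Codes:
  I: 110 (length 3)
  J: 111 (length 3)
  C: 01 (length 2)
  G: 10 (length 2)
  B: 00 (length 2)
Average code length: 266/113 = 2.3540 bits/symbol


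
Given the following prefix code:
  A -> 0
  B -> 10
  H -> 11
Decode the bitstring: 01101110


Decoding step by step:
Bits 0 -> A
Bits 11 -> H
Bits 0 -> A
Bits 11 -> H
Bits 10 -> B


Decoded message: AHAHB


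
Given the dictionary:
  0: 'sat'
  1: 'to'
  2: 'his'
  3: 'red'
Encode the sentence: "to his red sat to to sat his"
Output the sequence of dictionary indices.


Look up each word in the dictionary:
  'to' -> 1
  'his' -> 2
  'red' -> 3
  'sat' -> 0
  'to' -> 1
  'to' -> 1
  'sat' -> 0
  'his' -> 2

Encoded: [1, 2, 3, 0, 1, 1, 0, 2]


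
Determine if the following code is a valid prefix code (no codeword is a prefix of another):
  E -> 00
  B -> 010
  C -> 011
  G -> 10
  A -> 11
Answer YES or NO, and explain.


Checking each pair (does one codeword prefix another?):
  E='00' vs B='010': no prefix
  E='00' vs C='011': no prefix
  E='00' vs G='10': no prefix
  E='00' vs A='11': no prefix
  B='010' vs E='00': no prefix
  B='010' vs C='011': no prefix
  B='010' vs G='10': no prefix
  B='010' vs A='11': no prefix
  C='011' vs E='00': no prefix
  C='011' vs B='010': no prefix
  C='011' vs G='10': no prefix
  C='011' vs A='11': no prefix
  G='10' vs E='00': no prefix
  G='10' vs B='010': no prefix
  G='10' vs C='011': no prefix
  G='10' vs A='11': no prefix
  A='11' vs E='00': no prefix
  A='11' vs B='010': no prefix
  A='11' vs C='011': no prefix
  A='11' vs G='10': no prefix
No violation found over all pairs.

YES -- this is a valid prefix code. No codeword is a prefix of any other codeword.


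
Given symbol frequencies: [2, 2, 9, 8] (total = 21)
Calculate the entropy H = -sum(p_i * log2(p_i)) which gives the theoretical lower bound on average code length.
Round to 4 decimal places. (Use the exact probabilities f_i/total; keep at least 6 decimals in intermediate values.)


Per-symbol terms -p_i * log2(p_i) with p_i = f_i/21:
  p = 2/21 = 0.095238: log2(p) = -3.392317, -p*log2(p) = 0.323078
  p = 2/21 = 0.095238: log2(p) = -3.392317, -p*log2(p) = 0.323078
  p = 9/21 = 0.428571: log2(p) = -1.222392, -p*log2(p) = 0.523882
  p = 8/21 = 0.380952: log2(p) = -1.392317, -p*log2(p) = 0.530407
H = 0.323078 + 0.323078 + 0.523882 + 0.530407 = 1.700445

H = 1.7004 bits/symbol


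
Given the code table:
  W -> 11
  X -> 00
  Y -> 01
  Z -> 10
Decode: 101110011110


Decoding:
10 -> Z
11 -> W
10 -> Z
01 -> Y
11 -> W
10 -> Z


Result: ZWZYWZ


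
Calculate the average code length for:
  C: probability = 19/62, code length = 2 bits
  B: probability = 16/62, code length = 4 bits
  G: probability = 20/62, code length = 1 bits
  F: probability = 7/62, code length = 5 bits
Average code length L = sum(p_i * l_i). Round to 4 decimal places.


Weighted contributions p_i * l_i:
  C: (19/62) * 2 = 38/62
  B: (16/62) * 4 = 64/62
  G: (20/62) * 1 = 20/62
  F: (7/62) * 5 = 35/62
Sum = (38 + 64 + 20 + 35)/62 = 157/62

L = 157/62 = 2.5323 bits/symbol


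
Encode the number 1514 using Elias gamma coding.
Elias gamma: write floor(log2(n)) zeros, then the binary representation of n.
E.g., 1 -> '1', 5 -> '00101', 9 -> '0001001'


num_bits = floor(log2(1514)) + 1 = 11
leading_zeros = num_bits - 1 = 10
binary(1514) = 10111101010

Elias gamma(1514) = '0000000000' + '10111101010' = 000000000010111101010 (21 bits)


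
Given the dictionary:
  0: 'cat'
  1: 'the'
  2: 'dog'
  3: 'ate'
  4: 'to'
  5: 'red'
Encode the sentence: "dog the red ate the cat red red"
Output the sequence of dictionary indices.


Look up each word in the dictionary:
  'dog' -> 2
  'the' -> 1
  'red' -> 5
  'ate' -> 3
  'the' -> 1
  'cat' -> 0
  'red' -> 5
  'red' -> 5

Encoded: [2, 1, 5, 3, 1, 0, 5, 5]


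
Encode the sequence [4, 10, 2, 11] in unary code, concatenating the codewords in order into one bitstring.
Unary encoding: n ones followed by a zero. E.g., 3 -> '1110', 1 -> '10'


Encode each number as n ones followed by a terminating 0:
  4 -> 11110 (5 bits)
  10 -> 11111111110 (11 bits)
  2 -> 110 (3 bits)
  11 -> 111111111110 (12 bits)
Total length = 5 + 11 + 3 + 12 = 31 bits.

Unary([4, 10, 2, 11]) = 1111011111111110110111111111110 (31 bits)


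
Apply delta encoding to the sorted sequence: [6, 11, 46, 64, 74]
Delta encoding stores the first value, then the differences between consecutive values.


First value: 6
Deltas:
  11 - 6 = 5
  46 - 11 = 35
  64 - 46 = 18
  74 - 64 = 10


Delta encoded: [6, 5, 35, 18, 10]


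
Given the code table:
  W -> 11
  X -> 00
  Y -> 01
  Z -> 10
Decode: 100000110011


Decoding:
10 -> Z
00 -> X
00 -> X
11 -> W
00 -> X
11 -> W


Result: ZXXWXW


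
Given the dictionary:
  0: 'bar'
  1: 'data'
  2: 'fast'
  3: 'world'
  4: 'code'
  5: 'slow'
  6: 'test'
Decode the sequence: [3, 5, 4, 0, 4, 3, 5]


Look up each index in the dictionary:
  3 -> 'world'
  5 -> 'slow'
  4 -> 'code'
  0 -> 'bar'
  4 -> 'code'
  3 -> 'world'
  5 -> 'slow'

Decoded: "world slow code bar code world slow"


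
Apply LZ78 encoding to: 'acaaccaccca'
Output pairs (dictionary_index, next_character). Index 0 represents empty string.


LZ78 encoding steps:
Dictionary: {0: ''}
Step 1: w='' (idx 0), next='a' -> output (0, 'a'), add 'a' as idx 1
Step 2: w='' (idx 0), next='c' -> output (0, 'c'), add 'c' as idx 2
Step 3: w='a' (idx 1), next='a' -> output (1, 'a'), add 'aa' as idx 3
Step 4: w='c' (idx 2), next='c' -> output (2, 'c'), add 'cc' as idx 4
Step 5: w='a' (idx 1), next='c' -> output (1, 'c'), add 'ac' as idx 5
Step 6: w='cc' (idx 4), next='a' -> output (4, 'a'), add 'cca' as idx 6


Encoded: [(0, 'a'), (0, 'c'), (1, 'a'), (2, 'c'), (1, 'c'), (4, 'a')]


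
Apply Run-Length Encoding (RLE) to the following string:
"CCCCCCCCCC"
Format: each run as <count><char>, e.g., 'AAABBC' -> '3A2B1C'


Scanning runs left to right:
  i=0: run of 'C' x 10 -> '10C'

RLE = 10C


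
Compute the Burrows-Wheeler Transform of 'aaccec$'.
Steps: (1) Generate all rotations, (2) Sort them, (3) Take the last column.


Rotations (sorted):
  0: $aaccec -> last char: c
  1: aaccec$ -> last char: $
  2: accec$a -> last char: a
  3: c$aacce -> last char: e
  4: ccec$aa -> last char: a
  5: cec$aac -> last char: c
  6: ec$aacc -> last char: c


BWT = c$aeacc


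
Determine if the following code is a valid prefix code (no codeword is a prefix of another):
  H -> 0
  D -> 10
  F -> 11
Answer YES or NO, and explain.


Checking each pair (does one codeword prefix another?):
  H='0' vs D='10': no prefix
  H='0' vs F='11': no prefix
  D='10' vs H='0': no prefix
  D='10' vs F='11': no prefix
  F='11' vs H='0': no prefix
  F='11' vs D='10': no prefix
No violation found over all pairs.

YES -- this is a valid prefix code. No codeword is a prefix of any other codeword.


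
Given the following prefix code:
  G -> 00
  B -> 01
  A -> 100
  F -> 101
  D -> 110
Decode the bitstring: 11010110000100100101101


Decoding step by step:
Bits 110 -> D
Bits 101 -> F
Bits 100 -> A
Bits 00 -> G
Bits 100 -> A
Bits 100 -> A
Bits 101 -> F
Bits 101 -> F


Decoded message: DFAGAAFF


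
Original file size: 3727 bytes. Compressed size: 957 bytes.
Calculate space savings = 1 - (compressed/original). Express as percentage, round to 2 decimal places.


ratio = compressed/original = 957/3727 = 0.256775
savings = 1 - ratio = 1 - 0.256775 = 0.743225
as a percentage: 0.743225 * 100 = 74.32%

Space savings = 1 - 957/3727 = 74.32%


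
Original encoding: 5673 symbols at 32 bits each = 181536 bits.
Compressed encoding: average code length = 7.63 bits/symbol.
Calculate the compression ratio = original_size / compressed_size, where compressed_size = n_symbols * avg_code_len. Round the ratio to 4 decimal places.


original_size = n_symbols * orig_bits = 5673 * 32 = 181536 bits
compressed_size = n_symbols * avg_code_len = 5673 * 7.63 = 43284.99 bits
ratio = original_size / compressed_size = 181536 / 43284.99 = 4.194

Compression ratio = 4.194


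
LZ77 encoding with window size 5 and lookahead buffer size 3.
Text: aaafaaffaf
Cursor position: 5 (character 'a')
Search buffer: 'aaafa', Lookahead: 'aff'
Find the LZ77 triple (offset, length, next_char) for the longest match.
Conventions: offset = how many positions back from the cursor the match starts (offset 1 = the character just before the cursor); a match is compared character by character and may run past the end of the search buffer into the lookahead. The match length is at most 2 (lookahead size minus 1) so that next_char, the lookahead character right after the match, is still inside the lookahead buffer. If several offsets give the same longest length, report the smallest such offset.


Try each offset into the search buffer:
  offset=1 (pos 4, char 'a'): match length 1
  offset=2 (pos 3, char 'f'): match length 0
  offset=3 (pos 2, char 'a'): match length 2
  offset=4 (pos 1, char 'a'): match length 1
  offset=5 (pos 0, char 'a'): match length 1
Longest match has length 2 at offset 3.
next_char = character at position 5 + 2 = 7 -> 'f'

Best match: offset=3, length=2 (matching 'af' starting at position 2)
LZ77 triple: (3, 2, 'f')


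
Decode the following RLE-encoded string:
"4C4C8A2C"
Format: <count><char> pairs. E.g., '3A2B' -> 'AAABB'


Expanding each <count><char> pair:
  4C -> 'CCCC'
  4C -> 'CCCC'
  8A -> 'AAAAAAAA'
  2C -> 'CC'

Decoded = CCCCCCCCAAAAAAAACC


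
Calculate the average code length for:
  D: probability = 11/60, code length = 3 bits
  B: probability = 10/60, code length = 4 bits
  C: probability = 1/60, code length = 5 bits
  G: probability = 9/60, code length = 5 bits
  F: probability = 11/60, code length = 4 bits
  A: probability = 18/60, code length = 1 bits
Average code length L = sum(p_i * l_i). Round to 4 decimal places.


Weighted contributions p_i * l_i:
  D: (11/60) * 3 = 33/60
  B: (10/60) * 4 = 40/60
  C: (1/60) * 5 = 5/60
  G: (9/60) * 5 = 45/60
  F: (11/60) * 4 = 44/60
  A: (18/60) * 1 = 18/60
Sum = (33 + 40 + 5 + 45 + 44 + 18)/60 = 185/60

L = 185/60 = 3.0833 bits/symbol


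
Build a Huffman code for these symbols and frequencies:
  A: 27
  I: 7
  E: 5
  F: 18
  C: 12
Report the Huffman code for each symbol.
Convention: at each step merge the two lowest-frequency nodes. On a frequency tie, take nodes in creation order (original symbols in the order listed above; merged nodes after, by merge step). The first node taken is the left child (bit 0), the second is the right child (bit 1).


Huffman tree construction:
Step 1: Merge E(5) + I(7) = 12
Step 2: Merge C(12) + (E+I)(12) = 24
Step 3: Merge F(18) + (C+(E+I))(24) = 42
Step 4: Merge A(27) + (F+(C+(E+I)))(42) = 69
Read each symbol's code off the tree from the root (left child = 0, right child = 1).

Codes:
  A: 0 (length 1)
  I: 1111 (length 4)
  E: 1110 (length 4)
  F: 10 (length 2)
  C: 110 (length 3)
Average code length: 147/69 = 2.1304 bits/symbol


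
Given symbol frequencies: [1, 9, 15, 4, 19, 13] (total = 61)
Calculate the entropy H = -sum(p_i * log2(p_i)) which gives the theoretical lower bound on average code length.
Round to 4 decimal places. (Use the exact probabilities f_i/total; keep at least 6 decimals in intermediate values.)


Per-symbol terms -p_i * log2(p_i) with p_i = f_i/61:
  p = 1/61 = 0.016393: log2(p) = -5.930737, -p*log2(p) = 0.097225
  p = 9/61 = 0.147541: log2(p) = -2.760812, -p*log2(p) = 0.407333
  p = 15/61 = 0.245902: log2(p) = -2.023847, -p*log2(p) = 0.497667
  p = 4/61 = 0.065574: log2(p) = -3.930737, -p*log2(p) = 0.257753
  p = 19/61 = 0.311475: log2(p) = -1.682810, -p*log2(p) = 0.524154
  p = 13/61 = 0.213115: log2(p) = -2.230298, -p*log2(p) = 0.475309
H = 0.097225 + 0.407333 + 0.497667 + 0.257753 + 0.524154 + 0.475309 = 2.259441

H = 2.2594 bits/symbol


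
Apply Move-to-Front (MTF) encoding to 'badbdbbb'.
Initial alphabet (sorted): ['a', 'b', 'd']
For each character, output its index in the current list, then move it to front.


MTF encoding:
'b': index 1 in ['a', 'b', 'd'] -> ['b', 'a', 'd']
'a': index 1 in ['b', 'a', 'd'] -> ['a', 'b', 'd']
'd': index 2 in ['a', 'b', 'd'] -> ['d', 'a', 'b']
'b': index 2 in ['d', 'a', 'b'] -> ['b', 'd', 'a']
'd': index 1 in ['b', 'd', 'a'] -> ['d', 'b', 'a']
'b': index 1 in ['d', 'b', 'a'] -> ['b', 'd', 'a']
'b': index 0 in ['b', 'd', 'a'] -> ['b', 'd', 'a']
'b': index 0 in ['b', 'd', 'a'] -> ['b', 'd', 'a']


Output: [1, 1, 2, 2, 1, 1, 0, 0]


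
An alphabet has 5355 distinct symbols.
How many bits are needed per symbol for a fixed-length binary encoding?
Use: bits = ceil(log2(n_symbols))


log2(5355) = 12.3867
Bracket: 2^12 = 4096 < 5355 <= 2^13 = 8192
So ceil(log2(5355)) = 13

bits = ceil(log2(5355)) = ceil(12.3867) = 13 bits


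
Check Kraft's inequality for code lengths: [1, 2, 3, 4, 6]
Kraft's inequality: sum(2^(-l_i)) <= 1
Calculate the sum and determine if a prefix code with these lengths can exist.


Sum = 2^(-1) + 2^(-2) + 2^(-3) + 2^(-4) + 2^(-6)
    = 0.5 + 0.25 + 0.125 + 0.0625 + 0.015625
    = 61/64 = 0.953125
Since 0.953125 <= 1, Kraft's inequality IS satisfied.
A prefix code with these lengths CAN exist.

Kraft sum = 0.953125. Satisfied.


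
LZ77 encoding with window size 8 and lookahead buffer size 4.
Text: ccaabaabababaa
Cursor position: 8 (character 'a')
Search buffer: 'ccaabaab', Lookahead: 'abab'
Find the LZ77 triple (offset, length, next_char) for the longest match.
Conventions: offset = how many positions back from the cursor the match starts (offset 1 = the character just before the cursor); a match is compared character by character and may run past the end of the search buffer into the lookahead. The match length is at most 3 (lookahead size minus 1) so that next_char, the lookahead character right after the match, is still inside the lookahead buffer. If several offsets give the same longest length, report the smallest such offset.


Try each offset into the search buffer:
  offset=1 (pos 7, char 'b'): match length 0
  offset=2 (pos 6, char 'a'): match length 3
  offset=3 (pos 5, char 'a'): match length 1
  offset=4 (pos 4, char 'b'): match length 0
  offset=5 (pos 3, char 'a'): match length 3
  offset=6 (pos 2, char 'a'): match length 1
  offset=7 (pos 1, char 'c'): match length 0
  offset=8 (pos 0, char 'c'): match length 0
Longest match has length 3, found at offsets 2, 5; take the smallest, offset 2.
next_char = character at position 8 + 3 = 11 -> 'b'

Best match: offset=2, length=3 (matching 'aba' starting at position 6)
LZ77 triple: (2, 3, 'b')


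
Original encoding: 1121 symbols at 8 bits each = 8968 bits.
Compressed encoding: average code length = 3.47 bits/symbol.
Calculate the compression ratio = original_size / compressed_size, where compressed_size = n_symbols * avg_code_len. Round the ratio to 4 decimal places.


original_size = n_symbols * orig_bits = 1121 * 8 = 8968 bits
compressed_size = n_symbols * avg_code_len = 1121 * 3.47 = 3889.87 bits
ratio = original_size / compressed_size = 8968 / 3889.87 = 2.3055

Compression ratio = 2.3055


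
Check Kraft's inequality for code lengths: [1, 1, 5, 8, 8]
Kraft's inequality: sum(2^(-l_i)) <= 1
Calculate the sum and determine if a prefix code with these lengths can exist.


Sum = 2^(-1) + 2^(-1) + 2^(-5) + 2^(-8) + 2^(-8)
    = 0.5 + 0.5 + 0.03125 + 0.00390625 + 0.00390625
    = 266/256 = 1.0390625
Since 1.0390625 > 1, Kraft's inequality is NOT satisfied.
A prefix code with these lengths CANNOT exist.

Kraft sum = 1.0390625. Not satisfied.


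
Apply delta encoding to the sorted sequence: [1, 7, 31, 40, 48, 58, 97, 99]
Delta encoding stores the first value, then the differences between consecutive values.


First value: 1
Deltas:
  7 - 1 = 6
  31 - 7 = 24
  40 - 31 = 9
  48 - 40 = 8
  58 - 48 = 10
  97 - 58 = 39
  99 - 97 = 2


Delta encoded: [1, 6, 24, 9, 8, 10, 39, 2]


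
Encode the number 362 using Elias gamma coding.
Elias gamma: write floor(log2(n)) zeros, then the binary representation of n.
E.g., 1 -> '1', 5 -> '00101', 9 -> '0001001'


num_bits = floor(log2(362)) + 1 = 9
leading_zeros = num_bits - 1 = 8
binary(362) = 101101010

Elias gamma(362) = '00000000' + '101101010' = 00000000101101010 (17 bits)


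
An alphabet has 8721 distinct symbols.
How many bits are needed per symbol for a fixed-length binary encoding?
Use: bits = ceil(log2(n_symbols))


log2(8721) = 13.0903
Bracket: 2^13 = 8192 < 8721 <= 2^14 = 16384
So ceil(log2(8721)) = 14

bits = ceil(log2(8721)) = ceil(13.0903) = 14 bits


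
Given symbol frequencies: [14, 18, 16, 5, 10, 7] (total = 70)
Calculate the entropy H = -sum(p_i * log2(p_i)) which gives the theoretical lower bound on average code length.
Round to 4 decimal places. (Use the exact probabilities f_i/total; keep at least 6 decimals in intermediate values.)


Per-symbol terms -p_i * log2(p_i) with p_i = f_i/70:
  p = 14/70 = 0.200000: log2(p) = -2.321928, -p*log2(p) = 0.464386
  p = 18/70 = 0.257143: log2(p) = -1.959358, -p*log2(p) = 0.503835
  p = 16/70 = 0.228571: log2(p) = -2.129283, -p*log2(p) = 0.486693
  p = 5/70 = 0.071429: log2(p) = -3.807355, -p*log2(p) = 0.271954
  p = 10/70 = 0.142857: log2(p) = -2.807355, -p*log2(p) = 0.401051
  p = 7/70 = 0.100000: log2(p) = -3.321928, -p*log2(p) = 0.332193
H = 0.464386 + 0.503835 + 0.486693 + 0.271954 + 0.401051 + 0.332193 = 2.460112

H = 2.4601 bits/symbol


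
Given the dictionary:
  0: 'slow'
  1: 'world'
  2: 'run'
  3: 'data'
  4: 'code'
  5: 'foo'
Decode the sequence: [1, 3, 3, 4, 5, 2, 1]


Look up each index in the dictionary:
  1 -> 'world'
  3 -> 'data'
  3 -> 'data'
  4 -> 'code'
  5 -> 'foo'
  2 -> 'run'
  1 -> 'world'

Decoded: "world data data code foo run world"


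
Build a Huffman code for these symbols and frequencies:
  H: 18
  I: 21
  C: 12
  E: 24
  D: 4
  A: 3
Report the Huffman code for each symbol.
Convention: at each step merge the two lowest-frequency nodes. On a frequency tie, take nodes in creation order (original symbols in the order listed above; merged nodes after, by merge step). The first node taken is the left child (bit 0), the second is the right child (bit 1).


Huffman tree construction:
Step 1: Merge A(3) + D(4) = 7
Step 2: Merge (A+D)(7) + C(12) = 19
Step 3: Merge H(18) + ((A+D)+C)(19) = 37
Step 4: Merge I(21) + E(24) = 45
Step 5: Merge (H+((A+D)+C))(37) + (I+E)(45) = 82
Read each symbol's code off the tree from the root (left child = 0, right child = 1).

Codes:
  H: 00 (length 2)
  I: 10 (length 2)
  C: 011 (length 3)
  E: 11 (length 2)
  D: 0101 (length 4)
  A: 0100 (length 4)
Average code length: 190/82 = 2.3171 bits/symbol
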